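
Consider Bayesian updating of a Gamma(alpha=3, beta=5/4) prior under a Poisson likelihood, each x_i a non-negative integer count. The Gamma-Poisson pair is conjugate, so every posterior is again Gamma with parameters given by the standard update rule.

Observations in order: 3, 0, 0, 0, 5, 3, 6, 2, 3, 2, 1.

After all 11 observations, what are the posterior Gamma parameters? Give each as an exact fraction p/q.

alpha=28, beta=49/4

obs 1: x=3 → posterior Gamma(6, 9/4)
obs 2: x=0 → posterior Gamma(6, 13/4)
obs 3: x=0 → posterior Gamma(6, 17/4)
obs 4: x=0 → posterior Gamma(6, 21/4)
obs 5: x=5 → posterior Gamma(11, 25/4)
obs 6: x=3 → posterior Gamma(14, 29/4)
obs 7: x=6 → posterior Gamma(20, 33/4)
obs 8: x=2 → posterior Gamma(22, 37/4)
obs 9: x=3 → posterior Gamma(25, 41/4)
obs 10: x=2 → posterior Gamma(27, 45/4)
obs 11: x=1 → posterior Gamma(28, 49/4)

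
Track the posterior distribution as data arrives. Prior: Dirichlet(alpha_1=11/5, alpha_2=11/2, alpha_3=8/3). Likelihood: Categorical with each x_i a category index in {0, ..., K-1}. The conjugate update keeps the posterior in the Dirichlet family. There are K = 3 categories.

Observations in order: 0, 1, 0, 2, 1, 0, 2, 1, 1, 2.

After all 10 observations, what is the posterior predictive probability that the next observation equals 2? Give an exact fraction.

obs 1: x=0 → posterior Dirichlet(16/5, 11/2, 8/3)
obs 2: x=1 → posterior Dirichlet(16/5, 13/2, 8/3)
obs 3: x=0 → posterior Dirichlet(21/5, 13/2, 8/3)
obs 4: x=2 → posterior Dirichlet(21/5, 13/2, 11/3)
obs 5: x=1 → posterior Dirichlet(21/5, 15/2, 11/3)
obs 6: x=0 → posterior Dirichlet(26/5, 15/2, 11/3)
obs 7: x=2 → posterior Dirichlet(26/5, 15/2, 14/3)
obs 8: x=1 → posterior Dirichlet(26/5, 17/2, 14/3)
obs 9: x=1 → posterior Dirichlet(26/5, 19/2, 14/3)
obs 10: x=2 → posterior Dirichlet(26/5, 19/2, 17/3)

170/611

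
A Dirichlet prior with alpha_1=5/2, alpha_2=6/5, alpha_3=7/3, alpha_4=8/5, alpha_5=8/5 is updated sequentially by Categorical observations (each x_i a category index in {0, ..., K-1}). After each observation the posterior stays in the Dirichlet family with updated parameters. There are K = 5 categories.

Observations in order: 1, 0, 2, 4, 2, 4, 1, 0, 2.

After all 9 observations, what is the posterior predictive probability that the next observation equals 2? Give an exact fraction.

160/547

obs 1: x=1 → posterior Dirichlet(5/2, 11/5, 7/3, 8/5, 8/5)
obs 2: x=0 → posterior Dirichlet(7/2, 11/5, 7/3, 8/5, 8/5)
obs 3: x=2 → posterior Dirichlet(7/2, 11/5, 10/3, 8/5, 8/5)
obs 4: x=4 → posterior Dirichlet(7/2, 11/5, 10/3, 8/5, 13/5)
obs 5: x=2 → posterior Dirichlet(7/2, 11/5, 13/3, 8/5, 13/5)
obs 6: x=4 → posterior Dirichlet(7/2, 11/5, 13/3, 8/5, 18/5)
obs 7: x=1 → posterior Dirichlet(7/2, 16/5, 13/3, 8/5, 18/5)
obs 8: x=0 → posterior Dirichlet(9/2, 16/5, 13/3, 8/5, 18/5)
obs 9: x=2 → posterior Dirichlet(9/2, 16/5, 16/3, 8/5, 18/5)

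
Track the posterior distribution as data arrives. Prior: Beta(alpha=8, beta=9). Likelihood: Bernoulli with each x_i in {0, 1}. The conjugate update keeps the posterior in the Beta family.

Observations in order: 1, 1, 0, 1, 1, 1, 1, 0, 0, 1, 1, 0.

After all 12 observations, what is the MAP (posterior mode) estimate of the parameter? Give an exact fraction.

5/9

obs 1: x=1 → posterior Beta(9, 9)
obs 2: x=1 → posterior Beta(10, 9)
obs 3: x=0 → posterior Beta(10, 10)
obs 4: x=1 → posterior Beta(11, 10)
obs 5: x=1 → posterior Beta(12, 10)
obs 6: x=1 → posterior Beta(13, 10)
obs 7: x=1 → posterior Beta(14, 10)
obs 8: x=0 → posterior Beta(14, 11)
obs 9: x=0 → posterior Beta(14, 12)
obs 10: x=1 → posterior Beta(15, 12)
obs 11: x=1 → posterior Beta(16, 12)
obs 12: x=0 → posterior Beta(16, 13)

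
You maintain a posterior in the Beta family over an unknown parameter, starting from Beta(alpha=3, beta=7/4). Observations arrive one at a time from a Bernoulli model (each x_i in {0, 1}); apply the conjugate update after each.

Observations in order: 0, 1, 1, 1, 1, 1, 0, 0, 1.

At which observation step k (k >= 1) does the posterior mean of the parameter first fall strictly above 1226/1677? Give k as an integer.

k = 6

obs 1: x=0 → posterior Beta(3, 11/4)
obs 2: x=1 → posterior Beta(4, 11/4)
obs 3: x=1 → posterior Beta(5, 11/4)
obs 4: x=1 → posterior Beta(6, 11/4)
obs 5: x=1 → posterior Beta(7, 11/4)
obs 6: x=1 → posterior Beta(8, 11/4)
obs 7: x=0 → posterior Beta(8, 15/4)
obs 8: x=0 → posterior Beta(8, 19/4)
obs 9: x=1 → posterior Beta(9, 19/4)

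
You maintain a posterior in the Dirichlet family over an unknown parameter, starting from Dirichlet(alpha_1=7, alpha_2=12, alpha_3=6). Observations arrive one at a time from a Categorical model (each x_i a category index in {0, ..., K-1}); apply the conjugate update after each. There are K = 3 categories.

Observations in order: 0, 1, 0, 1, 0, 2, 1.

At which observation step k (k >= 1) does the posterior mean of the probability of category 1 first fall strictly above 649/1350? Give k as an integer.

obs 1: x=0 → posterior Dirichlet(8, 12, 6)
obs 2: x=1 → posterior Dirichlet(8, 13, 6)
obs 3: x=0 → posterior Dirichlet(9, 13, 6)
obs 4: x=1 → posterior Dirichlet(9, 14, 6)
obs 5: x=0 → posterior Dirichlet(10, 14, 6)
obs 6: x=2 → posterior Dirichlet(10, 14, 7)
obs 7: x=1 → posterior Dirichlet(10, 15, 7)

k = 2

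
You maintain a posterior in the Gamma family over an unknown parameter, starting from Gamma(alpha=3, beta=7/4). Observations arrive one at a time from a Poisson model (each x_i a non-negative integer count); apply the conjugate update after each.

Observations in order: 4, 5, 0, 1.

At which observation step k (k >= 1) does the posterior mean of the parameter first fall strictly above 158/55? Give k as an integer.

k = 2

obs 1: x=4 → posterior Gamma(7, 11/4)
obs 2: x=5 → posterior Gamma(12, 15/4)
obs 3: x=0 → posterior Gamma(12, 19/4)
obs 4: x=1 → posterior Gamma(13, 23/4)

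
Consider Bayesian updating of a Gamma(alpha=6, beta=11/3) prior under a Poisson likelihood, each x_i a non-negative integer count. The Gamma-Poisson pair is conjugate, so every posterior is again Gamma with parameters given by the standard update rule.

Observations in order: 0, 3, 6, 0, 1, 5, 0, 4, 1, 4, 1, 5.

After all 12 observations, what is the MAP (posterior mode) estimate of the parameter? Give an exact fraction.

105/47

obs 1: x=0 → posterior Gamma(6, 14/3)
obs 2: x=3 → posterior Gamma(9, 17/3)
obs 3: x=6 → posterior Gamma(15, 20/3)
obs 4: x=0 → posterior Gamma(15, 23/3)
obs 5: x=1 → posterior Gamma(16, 26/3)
obs 6: x=5 → posterior Gamma(21, 29/3)
obs 7: x=0 → posterior Gamma(21, 32/3)
obs 8: x=4 → posterior Gamma(25, 35/3)
obs 9: x=1 → posterior Gamma(26, 38/3)
obs 10: x=4 → posterior Gamma(30, 41/3)
obs 11: x=1 → posterior Gamma(31, 44/3)
obs 12: x=5 → posterior Gamma(36, 47/3)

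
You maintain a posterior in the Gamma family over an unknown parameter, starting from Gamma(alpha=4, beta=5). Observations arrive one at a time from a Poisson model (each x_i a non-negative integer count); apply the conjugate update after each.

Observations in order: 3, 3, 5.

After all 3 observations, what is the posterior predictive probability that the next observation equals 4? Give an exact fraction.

11962686510202880/150094635296999121

obs 1: x=3 → posterior Gamma(7, 6)
obs 2: x=3 → posterior Gamma(10, 7)
obs 3: x=5 → posterior Gamma(15, 8)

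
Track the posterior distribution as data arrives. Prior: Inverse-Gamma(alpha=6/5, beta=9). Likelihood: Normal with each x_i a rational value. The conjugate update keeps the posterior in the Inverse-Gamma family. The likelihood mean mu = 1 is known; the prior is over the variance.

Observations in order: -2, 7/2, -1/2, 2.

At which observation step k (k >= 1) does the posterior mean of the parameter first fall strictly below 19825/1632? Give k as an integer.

obs 1: x=-2 → posterior Inverse-Gamma(17/10, 27/2)
obs 2: x=7/2 → posterior Inverse-Gamma(11/5, 133/8)
obs 3: x=-1/2 → posterior Inverse-Gamma(27/10, 71/4)
obs 4: x=2 → posterior Inverse-Gamma(16/5, 73/4)

k = 3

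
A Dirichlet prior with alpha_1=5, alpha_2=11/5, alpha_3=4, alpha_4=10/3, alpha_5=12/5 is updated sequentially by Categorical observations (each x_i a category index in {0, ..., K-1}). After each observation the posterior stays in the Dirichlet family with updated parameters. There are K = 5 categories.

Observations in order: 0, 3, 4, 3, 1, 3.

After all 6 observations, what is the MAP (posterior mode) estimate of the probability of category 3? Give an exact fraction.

80/269

obs 1: x=0 → posterior Dirichlet(6, 11/5, 4, 10/3, 12/5)
obs 2: x=3 → posterior Dirichlet(6, 11/5, 4, 13/3, 12/5)
obs 3: x=4 → posterior Dirichlet(6, 11/5, 4, 13/3, 17/5)
obs 4: x=3 → posterior Dirichlet(6, 11/5, 4, 16/3, 17/5)
obs 5: x=1 → posterior Dirichlet(6, 16/5, 4, 16/3, 17/5)
obs 6: x=3 → posterior Dirichlet(6, 16/5, 4, 19/3, 17/5)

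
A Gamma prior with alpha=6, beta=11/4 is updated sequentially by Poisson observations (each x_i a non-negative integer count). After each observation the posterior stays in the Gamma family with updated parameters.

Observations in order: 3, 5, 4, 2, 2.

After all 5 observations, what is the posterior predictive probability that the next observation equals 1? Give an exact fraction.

obs 1: x=3 → posterior Gamma(9, 15/4)
obs 2: x=5 → posterior Gamma(14, 19/4)
obs 3: x=4 → posterior Gamma(18, 23/4)
obs 4: x=2 → posterior Gamma(20, 27/4)
obs 5: x=2 → posterior Gamma(22, 31/4)

56811981441172150427232507532193368/326260892630588011062145233154296875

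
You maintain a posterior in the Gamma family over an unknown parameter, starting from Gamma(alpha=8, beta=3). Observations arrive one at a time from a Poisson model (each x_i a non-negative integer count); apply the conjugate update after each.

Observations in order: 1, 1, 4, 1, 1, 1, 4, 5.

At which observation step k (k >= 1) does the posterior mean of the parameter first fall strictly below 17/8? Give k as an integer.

k = 2

obs 1: x=1 → posterior Gamma(9, 4)
obs 2: x=1 → posterior Gamma(10, 5)
obs 3: x=4 → posterior Gamma(14, 6)
obs 4: x=1 → posterior Gamma(15, 7)
obs 5: x=1 → posterior Gamma(16, 8)
obs 6: x=1 → posterior Gamma(17, 9)
obs 7: x=4 → posterior Gamma(21, 10)
obs 8: x=5 → posterior Gamma(26, 11)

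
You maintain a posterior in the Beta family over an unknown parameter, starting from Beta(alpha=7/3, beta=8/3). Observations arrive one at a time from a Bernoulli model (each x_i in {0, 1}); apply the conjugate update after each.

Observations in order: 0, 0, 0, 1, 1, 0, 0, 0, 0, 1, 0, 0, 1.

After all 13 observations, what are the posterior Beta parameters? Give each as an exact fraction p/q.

alpha=19/3, beta=35/3

obs 1: x=0 → posterior Beta(7/3, 11/3)
obs 2: x=0 → posterior Beta(7/3, 14/3)
obs 3: x=0 → posterior Beta(7/3, 17/3)
obs 4: x=1 → posterior Beta(10/3, 17/3)
obs 5: x=1 → posterior Beta(13/3, 17/3)
obs 6: x=0 → posterior Beta(13/3, 20/3)
obs 7: x=0 → posterior Beta(13/3, 23/3)
obs 8: x=0 → posterior Beta(13/3, 26/3)
obs 9: x=0 → posterior Beta(13/3, 29/3)
obs 10: x=1 → posterior Beta(16/3, 29/3)
obs 11: x=0 → posterior Beta(16/3, 32/3)
obs 12: x=0 → posterior Beta(16/3, 35/3)
obs 13: x=1 → posterior Beta(19/3, 35/3)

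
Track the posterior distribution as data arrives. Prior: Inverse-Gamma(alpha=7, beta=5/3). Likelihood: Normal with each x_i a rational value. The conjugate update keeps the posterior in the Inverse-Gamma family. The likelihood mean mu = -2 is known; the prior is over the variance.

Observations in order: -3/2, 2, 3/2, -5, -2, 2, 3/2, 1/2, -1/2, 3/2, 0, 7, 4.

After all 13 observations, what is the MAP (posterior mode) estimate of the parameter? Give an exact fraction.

obs 1: x=-3/2 → posterior Inverse-Gamma(15/2, 43/24)
obs 2: x=2 → posterior Inverse-Gamma(8, 235/24)
obs 3: x=3/2 → posterior Inverse-Gamma(17/2, 191/12)
obs 4: x=-5 → posterior Inverse-Gamma(9, 245/12)
obs 5: x=-2 → posterior Inverse-Gamma(19/2, 245/12)
obs 6: x=2 → posterior Inverse-Gamma(10, 341/12)
obs 7: x=3/2 → posterior Inverse-Gamma(21/2, 829/24)
obs 8: x=1/2 → posterior Inverse-Gamma(11, 113/3)
obs 9: x=-1/2 → posterior Inverse-Gamma(23/2, 931/24)
obs 10: x=3/2 → posterior Inverse-Gamma(12, 539/12)
obs 11: x=0 → posterior Inverse-Gamma(25/2, 563/12)
obs 12: x=7 → posterior Inverse-Gamma(13, 1049/12)
obs 13: x=4 → posterior Inverse-Gamma(27/2, 1265/12)

1265/174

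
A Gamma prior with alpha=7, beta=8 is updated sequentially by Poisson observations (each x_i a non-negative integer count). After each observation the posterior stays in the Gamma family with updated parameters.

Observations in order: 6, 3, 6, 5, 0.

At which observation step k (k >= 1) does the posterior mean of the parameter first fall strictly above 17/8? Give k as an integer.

obs 1: x=6 → posterior Gamma(13, 9)
obs 2: x=3 → posterior Gamma(16, 10)
obs 3: x=6 → posterior Gamma(22, 11)
obs 4: x=5 → posterior Gamma(27, 12)
obs 5: x=0 → posterior Gamma(27, 13)

k = 4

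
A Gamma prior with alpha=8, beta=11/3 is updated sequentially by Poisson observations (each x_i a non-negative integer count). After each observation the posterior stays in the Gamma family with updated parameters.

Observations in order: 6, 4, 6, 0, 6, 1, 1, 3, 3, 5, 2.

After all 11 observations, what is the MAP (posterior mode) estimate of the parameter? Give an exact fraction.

obs 1: x=6 → posterior Gamma(14, 14/3)
obs 2: x=4 → posterior Gamma(18, 17/3)
obs 3: x=6 → posterior Gamma(24, 20/3)
obs 4: x=0 → posterior Gamma(24, 23/3)
obs 5: x=6 → posterior Gamma(30, 26/3)
obs 6: x=1 → posterior Gamma(31, 29/3)
obs 7: x=1 → posterior Gamma(32, 32/3)
obs 8: x=3 → posterior Gamma(35, 35/3)
obs 9: x=3 → posterior Gamma(38, 38/3)
obs 10: x=5 → posterior Gamma(43, 41/3)
obs 11: x=2 → posterior Gamma(45, 44/3)

3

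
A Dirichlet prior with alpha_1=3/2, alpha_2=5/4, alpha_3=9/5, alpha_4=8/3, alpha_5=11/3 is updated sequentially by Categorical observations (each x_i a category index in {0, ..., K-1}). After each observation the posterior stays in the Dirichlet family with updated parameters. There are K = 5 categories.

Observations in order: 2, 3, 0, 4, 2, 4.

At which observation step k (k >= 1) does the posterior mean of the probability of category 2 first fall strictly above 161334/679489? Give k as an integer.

obs 1: x=2 → posterior Dirichlet(3/2, 5/4, 14/5, 8/3, 11/3)
obs 2: x=3 → posterior Dirichlet(3/2, 5/4, 14/5, 11/3, 11/3)
obs 3: x=0 → posterior Dirichlet(5/2, 5/4, 14/5, 11/3, 11/3)
obs 4: x=4 → posterior Dirichlet(5/2, 5/4, 14/5, 11/3, 14/3)
obs 5: x=2 → posterior Dirichlet(5/2, 5/4, 19/5, 11/3, 14/3)
obs 6: x=4 → posterior Dirichlet(5/2, 5/4, 19/5, 11/3, 17/3)

k = 5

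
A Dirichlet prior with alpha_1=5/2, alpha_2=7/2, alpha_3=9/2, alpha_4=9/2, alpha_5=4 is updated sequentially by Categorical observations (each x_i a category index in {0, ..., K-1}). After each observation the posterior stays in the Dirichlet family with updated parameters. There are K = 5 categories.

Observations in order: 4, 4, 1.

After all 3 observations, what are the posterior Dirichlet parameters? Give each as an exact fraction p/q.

obs 1: x=4 → posterior Dirichlet(5/2, 7/2, 9/2, 9/2, 5)
obs 2: x=4 → posterior Dirichlet(5/2, 7/2, 9/2, 9/2, 6)
obs 3: x=1 → posterior Dirichlet(5/2, 9/2, 9/2, 9/2, 6)

alpha_1=5/2, alpha_2=9/2, alpha_3=9/2, alpha_4=9/2, alpha_5=6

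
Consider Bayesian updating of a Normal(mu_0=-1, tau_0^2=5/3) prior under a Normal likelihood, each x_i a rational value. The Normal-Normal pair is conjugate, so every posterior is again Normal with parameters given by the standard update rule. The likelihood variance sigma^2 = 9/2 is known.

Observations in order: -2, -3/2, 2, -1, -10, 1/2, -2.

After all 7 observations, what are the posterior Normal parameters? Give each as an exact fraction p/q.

obs 1: x=-2 → posterior Normal(-47/37, 45/37)
obs 2: x=-3/2 → posterior Normal(-62/47, 45/47)
obs 3: x=2 → posterior Normal(-14/19, 15/19)
obs 4: x=-1 → posterior Normal(-52/67, 45/67)
obs 5: x=-10 → posterior Normal(-152/77, 45/77)
obs 6: x=1/2 → posterior Normal(-49/29, 15/29)
obs 7: x=-2 → posterior Normal(-167/97, 45/97)

mu_0=-167/97, tau_0^2=45/97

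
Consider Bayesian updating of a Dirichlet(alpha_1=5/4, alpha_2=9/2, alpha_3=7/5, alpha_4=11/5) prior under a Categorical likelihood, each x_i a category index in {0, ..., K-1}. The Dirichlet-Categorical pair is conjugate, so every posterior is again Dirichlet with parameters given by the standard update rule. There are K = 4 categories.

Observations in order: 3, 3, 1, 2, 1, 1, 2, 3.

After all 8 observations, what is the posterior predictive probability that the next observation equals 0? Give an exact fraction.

25/347

obs 1: x=3 → posterior Dirichlet(5/4, 9/2, 7/5, 16/5)
obs 2: x=3 → posterior Dirichlet(5/4, 9/2, 7/5, 21/5)
obs 3: x=1 → posterior Dirichlet(5/4, 11/2, 7/5, 21/5)
obs 4: x=2 → posterior Dirichlet(5/4, 11/2, 12/5, 21/5)
obs 5: x=1 → posterior Dirichlet(5/4, 13/2, 12/5, 21/5)
obs 6: x=1 → posterior Dirichlet(5/4, 15/2, 12/5, 21/5)
obs 7: x=2 → posterior Dirichlet(5/4, 15/2, 17/5, 21/5)
obs 8: x=3 → posterior Dirichlet(5/4, 15/2, 17/5, 26/5)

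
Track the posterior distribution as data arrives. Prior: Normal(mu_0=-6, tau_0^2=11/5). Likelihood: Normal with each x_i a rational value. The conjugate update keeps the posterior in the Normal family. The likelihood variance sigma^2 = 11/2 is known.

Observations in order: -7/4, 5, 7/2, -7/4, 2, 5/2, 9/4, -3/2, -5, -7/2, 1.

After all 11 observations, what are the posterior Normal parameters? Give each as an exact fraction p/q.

obs 1: x=-7/4 → posterior Normal(-67/14, 11/7)
obs 2: x=5 → posterior Normal(-47/18, 11/9)
obs 3: x=7/2 → posterior Normal(-3/2, 1)
obs 4: x=-7/4 → posterior Normal(-20/13, 11/13)
obs 5: x=2 → posterior Normal(-16/15, 11/15)
obs 6: x=5/2 → posterior Normal(-11/17, 11/17)
obs 7: x=9/4 → posterior Normal(-13/38, 11/19)
obs 8: x=-3/2 → posterior Normal(-19/42, 11/21)
obs 9: x=-5 → posterior Normal(-39/46, 11/23)
obs 10: x=-7/2 → posterior Normal(-53/50, 11/25)
obs 11: x=1 → posterior Normal(-49/54, 11/27)

mu_0=-49/54, tau_0^2=11/27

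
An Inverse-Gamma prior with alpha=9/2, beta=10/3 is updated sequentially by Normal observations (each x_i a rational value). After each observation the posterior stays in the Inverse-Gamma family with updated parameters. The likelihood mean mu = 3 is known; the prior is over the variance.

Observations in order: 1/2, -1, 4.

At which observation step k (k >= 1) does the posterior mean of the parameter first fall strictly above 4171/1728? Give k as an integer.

k = 2

obs 1: x=1/2 → posterior Inverse-Gamma(5, 155/24)
obs 2: x=-1 → posterior Inverse-Gamma(11/2, 347/24)
obs 3: x=4 → posterior Inverse-Gamma(6, 359/24)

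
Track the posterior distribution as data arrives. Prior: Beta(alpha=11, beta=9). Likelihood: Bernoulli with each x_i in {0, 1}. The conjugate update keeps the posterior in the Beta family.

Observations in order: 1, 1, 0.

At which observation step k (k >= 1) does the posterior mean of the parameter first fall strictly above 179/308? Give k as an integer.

k = 2

obs 1: x=1 → posterior Beta(12, 9)
obs 2: x=1 → posterior Beta(13, 9)
obs 3: x=0 → posterior Beta(13, 10)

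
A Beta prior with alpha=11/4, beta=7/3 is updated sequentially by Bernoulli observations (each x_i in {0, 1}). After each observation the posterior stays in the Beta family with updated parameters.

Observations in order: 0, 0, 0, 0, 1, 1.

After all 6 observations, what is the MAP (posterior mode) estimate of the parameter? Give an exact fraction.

45/109

obs 1: x=0 → posterior Beta(11/4, 10/3)
obs 2: x=0 → posterior Beta(11/4, 13/3)
obs 3: x=0 → posterior Beta(11/4, 16/3)
obs 4: x=0 → posterior Beta(11/4, 19/3)
obs 5: x=1 → posterior Beta(15/4, 19/3)
obs 6: x=1 → posterior Beta(19/4, 19/3)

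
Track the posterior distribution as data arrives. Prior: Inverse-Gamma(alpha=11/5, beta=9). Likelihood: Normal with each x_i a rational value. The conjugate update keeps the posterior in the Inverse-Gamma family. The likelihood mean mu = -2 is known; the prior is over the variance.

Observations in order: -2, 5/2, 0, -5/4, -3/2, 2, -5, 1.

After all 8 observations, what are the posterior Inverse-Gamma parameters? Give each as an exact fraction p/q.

obs 1: x=-2 → posterior Inverse-Gamma(27/10, 9)
obs 2: x=5/2 → posterior Inverse-Gamma(16/5, 153/8)
obs 3: x=0 → posterior Inverse-Gamma(37/10, 169/8)
obs 4: x=-5/4 → posterior Inverse-Gamma(21/5, 685/32)
obs 5: x=-3/2 → posterior Inverse-Gamma(47/10, 689/32)
obs 6: x=2 → posterior Inverse-Gamma(26/5, 945/32)
obs 7: x=-5 → posterior Inverse-Gamma(57/10, 1089/32)
obs 8: x=1 → posterior Inverse-Gamma(31/5, 1233/32)

alpha=31/5, beta=1233/32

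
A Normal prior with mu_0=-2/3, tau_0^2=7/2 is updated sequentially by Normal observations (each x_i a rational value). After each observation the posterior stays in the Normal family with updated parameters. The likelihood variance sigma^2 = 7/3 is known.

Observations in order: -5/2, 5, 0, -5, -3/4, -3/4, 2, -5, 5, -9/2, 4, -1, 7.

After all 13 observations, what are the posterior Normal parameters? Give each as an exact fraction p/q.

mu_0=55/246, tau_0^2=7/41

obs 1: x=-5/2 → posterior Normal(-53/30, 7/5)
obs 2: x=5 → posterior Normal(37/48, 7/8)
obs 3: x=0 → posterior Normal(37/66, 7/11)
obs 4: x=-5 → posterior Normal(-53/84, 1/2)
obs 5: x=-3/4 → posterior Normal(-133/204, 7/17)
obs 6: x=-3/4 → posterior Normal(-2/3, 7/20)
obs 7: x=2 → posterior Normal(-22/69, 7/23)
obs 8: x=-5 → posterior Normal(-67/78, 7/26)
obs 9: x=5 → posterior Normal(-22/87, 7/29)
obs 10: x=-9/2 → posterior Normal(-125/192, 7/32)
obs 11: x=4 → posterior Normal(-53/210, 1/5)
obs 12: x=-1 → posterior Normal(-71/228, 7/38)
obs 13: x=7 → posterior Normal(55/246, 7/41)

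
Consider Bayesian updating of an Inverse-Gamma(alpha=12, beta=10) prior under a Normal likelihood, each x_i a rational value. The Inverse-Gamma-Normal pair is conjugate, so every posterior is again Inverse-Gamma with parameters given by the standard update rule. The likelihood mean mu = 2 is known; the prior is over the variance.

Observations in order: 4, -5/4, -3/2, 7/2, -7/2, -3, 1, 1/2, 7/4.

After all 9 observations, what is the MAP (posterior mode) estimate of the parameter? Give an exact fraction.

123/40

obs 1: x=4 → posterior Inverse-Gamma(25/2, 12)
obs 2: x=-5/4 → posterior Inverse-Gamma(13, 553/32)
obs 3: x=-3/2 → posterior Inverse-Gamma(27/2, 749/32)
obs 4: x=7/2 → posterior Inverse-Gamma(14, 785/32)
obs 5: x=-7/2 → posterior Inverse-Gamma(29/2, 1269/32)
obs 6: x=-3 → posterior Inverse-Gamma(15, 1669/32)
obs 7: x=1 → posterior Inverse-Gamma(31/2, 1685/32)
obs 8: x=1/2 → posterior Inverse-Gamma(16, 1721/32)
obs 9: x=7/4 → posterior Inverse-Gamma(33/2, 861/16)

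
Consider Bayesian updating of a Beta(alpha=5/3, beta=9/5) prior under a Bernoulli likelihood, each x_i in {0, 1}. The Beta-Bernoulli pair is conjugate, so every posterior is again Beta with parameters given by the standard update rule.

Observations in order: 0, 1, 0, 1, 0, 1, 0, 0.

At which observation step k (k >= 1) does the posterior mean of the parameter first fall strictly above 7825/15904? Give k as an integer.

k = 6

obs 1: x=0 → posterior Beta(5/3, 14/5)
obs 2: x=1 → posterior Beta(8/3, 14/5)
obs 3: x=0 → posterior Beta(8/3, 19/5)
obs 4: x=1 → posterior Beta(11/3, 19/5)
obs 5: x=0 → posterior Beta(11/3, 24/5)
obs 6: x=1 → posterior Beta(14/3, 24/5)
obs 7: x=0 → posterior Beta(14/3, 29/5)
obs 8: x=0 → posterior Beta(14/3, 34/5)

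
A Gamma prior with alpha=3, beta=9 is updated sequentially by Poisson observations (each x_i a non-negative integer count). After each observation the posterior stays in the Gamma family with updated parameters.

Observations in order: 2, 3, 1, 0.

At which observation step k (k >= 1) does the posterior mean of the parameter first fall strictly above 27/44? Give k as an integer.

obs 1: x=2 → posterior Gamma(5, 10)
obs 2: x=3 → posterior Gamma(8, 11)
obs 3: x=1 → posterior Gamma(9, 12)
obs 4: x=0 → posterior Gamma(9, 13)

k = 2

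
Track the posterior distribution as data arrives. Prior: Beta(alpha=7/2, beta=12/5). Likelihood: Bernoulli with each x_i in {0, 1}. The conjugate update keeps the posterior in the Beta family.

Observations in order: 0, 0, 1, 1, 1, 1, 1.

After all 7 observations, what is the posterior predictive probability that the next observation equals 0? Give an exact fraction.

44/129

obs 1: x=0 → posterior Beta(7/2, 17/5)
obs 2: x=0 → posterior Beta(7/2, 22/5)
obs 3: x=1 → posterior Beta(9/2, 22/5)
obs 4: x=1 → posterior Beta(11/2, 22/5)
obs 5: x=1 → posterior Beta(13/2, 22/5)
obs 6: x=1 → posterior Beta(15/2, 22/5)
obs 7: x=1 → posterior Beta(17/2, 22/5)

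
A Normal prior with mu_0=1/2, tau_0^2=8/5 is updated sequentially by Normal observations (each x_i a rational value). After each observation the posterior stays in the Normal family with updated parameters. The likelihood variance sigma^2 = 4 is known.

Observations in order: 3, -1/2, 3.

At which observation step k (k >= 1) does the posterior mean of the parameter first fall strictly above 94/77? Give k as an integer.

k = 3

obs 1: x=3 → posterior Normal(17/14, 8/7)
obs 2: x=-1/2 → posterior Normal(5/6, 8/9)
obs 3: x=3 → posterior Normal(27/22, 8/11)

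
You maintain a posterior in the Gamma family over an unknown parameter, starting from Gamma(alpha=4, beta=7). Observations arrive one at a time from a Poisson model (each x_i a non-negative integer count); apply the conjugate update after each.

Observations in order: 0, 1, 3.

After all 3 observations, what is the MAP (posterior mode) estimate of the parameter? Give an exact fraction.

7/10

obs 1: x=0 → posterior Gamma(4, 8)
obs 2: x=1 → posterior Gamma(5, 9)
obs 3: x=3 → posterior Gamma(8, 10)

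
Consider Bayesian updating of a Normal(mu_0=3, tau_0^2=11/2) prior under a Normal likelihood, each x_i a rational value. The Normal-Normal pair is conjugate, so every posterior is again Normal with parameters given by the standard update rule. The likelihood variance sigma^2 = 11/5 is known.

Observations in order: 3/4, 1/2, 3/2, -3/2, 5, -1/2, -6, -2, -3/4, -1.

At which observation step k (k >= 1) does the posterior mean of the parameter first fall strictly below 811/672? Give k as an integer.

obs 1: x=3/4 → posterior Normal(39/28, 11/7)
obs 2: x=1/2 → posterior Normal(49/48, 11/12)
obs 3: x=3/2 → posterior Normal(79/68, 11/17)
obs 4: x=-3/2 → posterior Normal(49/88, 1/2)
obs 5: x=5 → posterior Normal(149/108, 11/27)
obs 6: x=-1/2 → posterior Normal(139/128, 11/32)
obs 7: x=-6 → posterior Normal(19/148, 11/37)
obs 8: x=-2 → posterior Normal(-1/8, 11/42)
obs 9: x=-3/4 → posterior Normal(-9/47, 11/47)
obs 10: x=-1 → posterior Normal(-7/26, 11/52)

k = 2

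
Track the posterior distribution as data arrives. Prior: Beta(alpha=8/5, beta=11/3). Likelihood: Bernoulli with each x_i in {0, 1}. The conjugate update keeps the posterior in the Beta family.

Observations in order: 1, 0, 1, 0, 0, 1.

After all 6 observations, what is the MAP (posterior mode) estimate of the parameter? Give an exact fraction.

54/139

obs 1: x=1 → posterior Beta(13/5, 11/3)
obs 2: x=0 → posterior Beta(13/5, 14/3)
obs 3: x=1 → posterior Beta(18/5, 14/3)
obs 4: x=0 → posterior Beta(18/5, 17/3)
obs 5: x=0 → posterior Beta(18/5, 20/3)
obs 6: x=1 → posterior Beta(23/5, 20/3)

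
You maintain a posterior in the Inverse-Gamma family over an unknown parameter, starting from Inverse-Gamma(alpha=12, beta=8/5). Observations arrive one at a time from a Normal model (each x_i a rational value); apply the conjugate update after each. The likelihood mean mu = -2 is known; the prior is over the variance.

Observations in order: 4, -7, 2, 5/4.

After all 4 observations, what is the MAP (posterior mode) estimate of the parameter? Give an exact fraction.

obs 1: x=4 → posterior Inverse-Gamma(25/2, 98/5)
obs 2: x=-7 → posterior Inverse-Gamma(13, 321/10)
obs 3: x=2 → posterior Inverse-Gamma(27/2, 401/10)
obs 4: x=5/4 → posterior Inverse-Gamma(14, 7261/160)

7261/2400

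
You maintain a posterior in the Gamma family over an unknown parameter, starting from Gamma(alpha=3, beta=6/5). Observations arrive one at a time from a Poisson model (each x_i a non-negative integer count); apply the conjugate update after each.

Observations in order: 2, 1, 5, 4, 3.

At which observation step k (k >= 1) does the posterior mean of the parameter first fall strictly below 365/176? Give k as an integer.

k = 2

obs 1: x=2 → posterior Gamma(5, 11/5)
obs 2: x=1 → posterior Gamma(6, 16/5)
obs 3: x=5 → posterior Gamma(11, 21/5)
obs 4: x=4 → posterior Gamma(15, 26/5)
obs 5: x=3 → posterior Gamma(18, 31/5)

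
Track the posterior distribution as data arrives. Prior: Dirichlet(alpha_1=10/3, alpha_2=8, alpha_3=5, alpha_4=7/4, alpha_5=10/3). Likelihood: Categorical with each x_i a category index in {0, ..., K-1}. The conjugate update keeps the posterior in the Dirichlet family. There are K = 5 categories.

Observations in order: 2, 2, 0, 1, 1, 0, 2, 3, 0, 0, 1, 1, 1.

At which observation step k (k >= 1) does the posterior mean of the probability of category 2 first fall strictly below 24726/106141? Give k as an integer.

obs 1: x=2 → posterior Dirichlet(10/3, 8, 6, 7/4, 10/3)
obs 2: x=2 → posterior Dirichlet(10/3, 8, 7, 7/4, 10/3)
obs 3: x=0 → posterior Dirichlet(13/3, 8, 7, 7/4, 10/3)
obs 4: x=1 → posterior Dirichlet(13/3, 9, 7, 7/4, 10/3)
obs 5: x=1 → posterior Dirichlet(13/3, 10, 7, 7/4, 10/3)
obs 6: x=0 → posterior Dirichlet(16/3, 10, 7, 7/4, 10/3)
obs 7: x=2 → posterior Dirichlet(16/3, 10, 8, 7/4, 10/3)
obs 8: x=3 → posterior Dirichlet(16/3, 10, 8, 11/4, 10/3)
obs 9: x=0 → posterior Dirichlet(19/3, 10, 8, 11/4, 10/3)
obs 10: x=0 → posterior Dirichlet(22/3, 10, 8, 11/4, 10/3)
obs 11: x=1 → posterior Dirichlet(22/3, 11, 8, 11/4, 10/3)
obs 12: x=1 → posterior Dirichlet(22/3, 12, 8, 11/4, 10/3)
obs 13: x=1 → posterior Dirichlet(22/3, 13, 8, 11/4, 10/3)

k = 13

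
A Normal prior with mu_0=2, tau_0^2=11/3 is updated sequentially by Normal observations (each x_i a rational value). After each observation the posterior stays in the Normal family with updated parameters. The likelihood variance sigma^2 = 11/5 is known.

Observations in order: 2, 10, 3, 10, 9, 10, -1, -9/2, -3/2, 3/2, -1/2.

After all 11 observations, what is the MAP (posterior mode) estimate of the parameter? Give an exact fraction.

98/29

obs 1: x=2 → posterior Normal(2, 11/8)
obs 2: x=10 → posterior Normal(66/13, 11/13)
obs 3: x=3 → posterior Normal(9/2, 11/18)
obs 4: x=10 → posterior Normal(131/23, 11/23)
obs 5: x=9 → posterior Normal(44/7, 11/28)
obs 6: x=10 → posterior Normal(226/33, 1/3)
obs 7: x=-1 → posterior Normal(221/38, 11/38)
obs 8: x=-9/2 → posterior Normal(397/86, 11/43)
obs 9: x=-3/2 → posterior Normal(191/48, 11/48)
obs 10: x=3/2 → posterior Normal(397/106, 11/53)
obs 11: x=-1/2 → posterior Normal(98/29, 11/58)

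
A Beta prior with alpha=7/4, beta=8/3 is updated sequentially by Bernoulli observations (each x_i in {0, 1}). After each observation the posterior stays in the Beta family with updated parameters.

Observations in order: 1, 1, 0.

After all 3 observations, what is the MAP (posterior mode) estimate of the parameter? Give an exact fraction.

33/65

obs 1: x=1 → posterior Beta(11/4, 8/3)
obs 2: x=1 → posterior Beta(15/4, 8/3)
obs 3: x=0 → posterior Beta(15/4, 11/3)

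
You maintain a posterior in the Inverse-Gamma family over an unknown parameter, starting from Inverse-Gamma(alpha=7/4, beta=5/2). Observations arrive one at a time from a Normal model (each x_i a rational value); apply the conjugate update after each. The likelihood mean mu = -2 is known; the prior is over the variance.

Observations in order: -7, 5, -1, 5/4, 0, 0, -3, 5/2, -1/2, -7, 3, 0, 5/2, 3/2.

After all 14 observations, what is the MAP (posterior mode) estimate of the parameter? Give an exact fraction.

3337/312

obs 1: x=-7 → posterior Inverse-Gamma(9/4, 15)
obs 2: x=5 → posterior Inverse-Gamma(11/4, 79/2)
obs 3: x=-1 → posterior Inverse-Gamma(13/4, 40)
obs 4: x=5/4 → posterior Inverse-Gamma(15/4, 1449/32)
obs 5: x=0 → posterior Inverse-Gamma(17/4, 1513/32)
obs 6: x=0 → posterior Inverse-Gamma(19/4, 1577/32)
obs 7: x=-3 → posterior Inverse-Gamma(21/4, 1593/32)
obs 8: x=5/2 → posterior Inverse-Gamma(23/4, 1917/32)
obs 9: x=-1/2 → posterior Inverse-Gamma(25/4, 1953/32)
obs 10: x=-7 → posterior Inverse-Gamma(27/4, 2353/32)
obs 11: x=3 → posterior Inverse-Gamma(29/4, 2753/32)
obs 12: x=0 → posterior Inverse-Gamma(31/4, 2817/32)
obs 13: x=5/2 → posterior Inverse-Gamma(33/4, 3141/32)
obs 14: x=3/2 → posterior Inverse-Gamma(35/4, 3337/32)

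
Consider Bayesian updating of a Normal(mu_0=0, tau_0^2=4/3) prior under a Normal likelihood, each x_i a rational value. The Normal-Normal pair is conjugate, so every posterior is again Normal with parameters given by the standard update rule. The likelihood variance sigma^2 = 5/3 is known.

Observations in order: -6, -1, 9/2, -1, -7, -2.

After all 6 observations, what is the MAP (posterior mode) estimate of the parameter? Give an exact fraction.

-50/29

obs 1: x=-6 → posterior Normal(-8/3, 20/27)
obs 2: x=-1 → posterior Normal(-28/13, 20/39)
obs 3: x=9/2 → posterior Normal(-10/17, 20/51)
obs 4: x=-1 → posterior Normal(-2/3, 20/63)
obs 5: x=-7 → posterior Normal(-42/25, 4/15)
obs 6: x=-2 → posterior Normal(-50/29, 20/87)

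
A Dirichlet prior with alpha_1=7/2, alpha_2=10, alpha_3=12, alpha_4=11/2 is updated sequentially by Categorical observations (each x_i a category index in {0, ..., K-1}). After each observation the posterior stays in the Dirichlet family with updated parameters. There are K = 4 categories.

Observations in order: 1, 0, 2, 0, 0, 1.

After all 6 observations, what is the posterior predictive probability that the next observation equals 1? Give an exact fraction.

obs 1: x=1 → posterior Dirichlet(7/2, 11, 12, 11/2)
obs 2: x=0 → posterior Dirichlet(9/2, 11, 12, 11/2)
obs 3: x=2 → posterior Dirichlet(9/2, 11, 13, 11/2)
obs 4: x=0 → posterior Dirichlet(11/2, 11, 13, 11/2)
obs 5: x=0 → posterior Dirichlet(13/2, 11, 13, 11/2)
obs 6: x=1 → posterior Dirichlet(13/2, 12, 13, 11/2)

12/37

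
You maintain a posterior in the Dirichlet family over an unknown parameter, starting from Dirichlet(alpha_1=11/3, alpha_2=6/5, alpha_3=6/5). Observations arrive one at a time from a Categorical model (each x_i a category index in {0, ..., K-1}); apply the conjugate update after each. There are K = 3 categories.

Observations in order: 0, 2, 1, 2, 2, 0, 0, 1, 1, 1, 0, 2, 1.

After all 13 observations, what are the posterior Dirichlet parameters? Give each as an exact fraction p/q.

obs 1: x=0 → posterior Dirichlet(14/3, 6/5, 6/5)
obs 2: x=2 → posterior Dirichlet(14/3, 6/5, 11/5)
obs 3: x=1 → posterior Dirichlet(14/3, 11/5, 11/5)
obs 4: x=2 → posterior Dirichlet(14/3, 11/5, 16/5)
obs 5: x=2 → posterior Dirichlet(14/3, 11/5, 21/5)
obs 6: x=0 → posterior Dirichlet(17/3, 11/5, 21/5)
obs 7: x=0 → posterior Dirichlet(20/3, 11/5, 21/5)
obs 8: x=1 → posterior Dirichlet(20/3, 16/5, 21/5)
obs 9: x=1 → posterior Dirichlet(20/3, 21/5, 21/5)
obs 10: x=1 → posterior Dirichlet(20/3, 26/5, 21/5)
obs 11: x=0 → posterior Dirichlet(23/3, 26/5, 21/5)
obs 12: x=2 → posterior Dirichlet(23/3, 26/5, 26/5)
obs 13: x=1 → posterior Dirichlet(23/3, 31/5, 26/5)

alpha_1=23/3, alpha_2=31/5, alpha_3=26/5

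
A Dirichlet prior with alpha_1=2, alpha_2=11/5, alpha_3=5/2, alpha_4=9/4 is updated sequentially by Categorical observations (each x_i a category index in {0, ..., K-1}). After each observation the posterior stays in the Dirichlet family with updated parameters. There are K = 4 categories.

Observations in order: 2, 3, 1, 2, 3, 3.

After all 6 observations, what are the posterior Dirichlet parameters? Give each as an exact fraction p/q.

alpha_1=2, alpha_2=16/5, alpha_3=9/2, alpha_4=21/4

obs 1: x=2 → posterior Dirichlet(2, 11/5, 7/2, 9/4)
obs 2: x=3 → posterior Dirichlet(2, 11/5, 7/2, 13/4)
obs 3: x=1 → posterior Dirichlet(2, 16/5, 7/2, 13/4)
obs 4: x=2 → posterior Dirichlet(2, 16/5, 9/2, 13/4)
obs 5: x=3 → posterior Dirichlet(2, 16/5, 9/2, 17/4)
obs 6: x=3 → posterior Dirichlet(2, 16/5, 9/2, 21/4)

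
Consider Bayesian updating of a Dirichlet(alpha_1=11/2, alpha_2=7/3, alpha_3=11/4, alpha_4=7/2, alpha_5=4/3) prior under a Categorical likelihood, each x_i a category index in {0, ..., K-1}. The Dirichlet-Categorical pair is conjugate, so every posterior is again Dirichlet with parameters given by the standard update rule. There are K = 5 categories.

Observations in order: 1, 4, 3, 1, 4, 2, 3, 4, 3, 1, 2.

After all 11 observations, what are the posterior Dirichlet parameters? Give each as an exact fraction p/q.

alpha_1=11/2, alpha_2=16/3, alpha_3=19/4, alpha_4=13/2, alpha_5=13/3

obs 1: x=1 → posterior Dirichlet(11/2, 10/3, 11/4, 7/2, 4/3)
obs 2: x=4 → posterior Dirichlet(11/2, 10/3, 11/4, 7/2, 7/3)
obs 3: x=3 → posterior Dirichlet(11/2, 10/3, 11/4, 9/2, 7/3)
obs 4: x=1 → posterior Dirichlet(11/2, 13/3, 11/4, 9/2, 7/3)
obs 5: x=4 → posterior Dirichlet(11/2, 13/3, 11/4, 9/2, 10/3)
obs 6: x=2 → posterior Dirichlet(11/2, 13/3, 15/4, 9/2, 10/3)
obs 7: x=3 → posterior Dirichlet(11/2, 13/3, 15/4, 11/2, 10/3)
obs 8: x=4 → posterior Dirichlet(11/2, 13/3, 15/4, 11/2, 13/3)
obs 9: x=3 → posterior Dirichlet(11/2, 13/3, 15/4, 13/2, 13/3)
obs 10: x=1 → posterior Dirichlet(11/2, 16/3, 15/4, 13/2, 13/3)
obs 11: x=2 → posterior Dirichlet(11/2, 16/3, 19/4, 13/2, 13/3)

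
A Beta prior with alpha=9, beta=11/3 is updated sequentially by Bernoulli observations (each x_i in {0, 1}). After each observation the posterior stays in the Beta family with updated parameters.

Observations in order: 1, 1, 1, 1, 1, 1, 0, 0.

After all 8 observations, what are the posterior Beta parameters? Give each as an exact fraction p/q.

obs 1: x=1 → posterior Beta(10, 11/3)
obs 2: x=1 → posterior Beta(11, 11/3)
obs 3: x=1 → posterior Beta(12, 11/3)
obs 4: x=1 → posterior Beta(13, 11/3)
obs 5: x=1 → posterior Beta(14, 11/3)
obs 6: x=1 → posterior Beta(15, 11/3)
obs 7: x=0 → posterior Beta(15, 14/3)
obs 8: x=0 → posterior Beta(15, 17/3)

alpha=15, beta=17/3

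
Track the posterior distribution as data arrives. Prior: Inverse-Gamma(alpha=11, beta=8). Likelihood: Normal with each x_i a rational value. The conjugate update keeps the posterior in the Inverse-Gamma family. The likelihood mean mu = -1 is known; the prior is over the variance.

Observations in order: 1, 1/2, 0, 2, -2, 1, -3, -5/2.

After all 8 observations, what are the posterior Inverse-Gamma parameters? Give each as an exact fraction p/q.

alpha=15, beta=87/4

obs 1: x=1 → posterior Inverse-Gamma(23/2, 10)
obs 2: x=1/2 → posterior Inverse-Gamma(12, 89/8)
obs 3: x=0 → posterior Inverse-Gamma(25/2, 93/8)
obs 4: x=2 → posterior Inverse-Gamma(13, 129/8)
obs 5: x=-2 → posterior Inverse-Gamma(27/2, 133/8)
obs 6: x=1 → posterior Inverse-Gamma(14, 149/8)
obs 7: x=-3 → posterior Inverse-Gamma(29/2, 165/8)
obs 8: x=-5/2 → posterior Inverse-Gamma(15, 87/4)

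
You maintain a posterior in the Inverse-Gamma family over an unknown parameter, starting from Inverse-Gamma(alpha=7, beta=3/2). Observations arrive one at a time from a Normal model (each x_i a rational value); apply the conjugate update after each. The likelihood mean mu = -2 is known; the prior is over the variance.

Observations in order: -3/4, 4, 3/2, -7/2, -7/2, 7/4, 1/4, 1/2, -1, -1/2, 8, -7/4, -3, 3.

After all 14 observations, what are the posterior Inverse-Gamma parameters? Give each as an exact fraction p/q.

obs 1: x=-3/4 → posterior Inverse-Gamma(15/2, 73/32)
obs 2: x=4 → posterior Inverse-Gamma(8, 649/32)
obs 3: x=3/2 → posterior Inverse-Gamma(17/2, 845/32)
obs 4: x=-7/2 → posterior Inverse-Gamma(9, 881/32)
obs 5: x=-7/2 → posterior Inverse-Gamma(19/2, 917/32)
obs 6: x=7/4 → posterior Inverse-Gamma(10, 571/16)
obs 7: x=1/4 → posterior Inverse-Gamma(21/2, 1223/32)
obs 8: x=1/2 → posterior Inverse-Gamma(11, 1323/32)
obs 9: x=-1 → posterior Inverse-Gamma(23/2, 1339/32)
obs 10: x=-1/2 → posterior Inverse-Gamma(12, 1375/32)
obs 11: x=8 → posterior Inverse-Gamma(25/2, 2975/32)
obs 12: x=-7/4 → posterior Inverse-Gamma(13, 93)
obs 13: x=-3 → posterior Inverse-Gamma(27/2, 187/2)
obs 14: x=3 → posterior Inverse-Gamma(14, 106)

alpha=14, beta=106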